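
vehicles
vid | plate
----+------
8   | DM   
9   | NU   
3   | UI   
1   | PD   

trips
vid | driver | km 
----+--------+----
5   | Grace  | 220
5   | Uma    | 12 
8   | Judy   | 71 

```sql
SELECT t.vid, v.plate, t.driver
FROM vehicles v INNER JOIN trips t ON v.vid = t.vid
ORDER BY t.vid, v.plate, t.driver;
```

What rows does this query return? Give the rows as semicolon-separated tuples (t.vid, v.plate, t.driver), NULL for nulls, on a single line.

(8, DM, Judy)

INNER JOIN keeps only pairs where the ON condition holds.
Matching on v.vid = t.vid.
Matched pairs: 1.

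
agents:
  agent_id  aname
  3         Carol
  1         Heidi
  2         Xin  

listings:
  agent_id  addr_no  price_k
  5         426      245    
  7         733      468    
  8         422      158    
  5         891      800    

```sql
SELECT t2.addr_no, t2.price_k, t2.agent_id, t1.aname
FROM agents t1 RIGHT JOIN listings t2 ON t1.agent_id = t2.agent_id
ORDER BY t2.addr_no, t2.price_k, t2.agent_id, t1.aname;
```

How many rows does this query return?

RIGHT JOIN keeps every row from `listings`; unmatched rows get NULL for `agents`'s columns.
Matching on t1.agent_id = t2.agent_id.
- agent_id=3: no matching t2 row.
- agent_id=1: no matching t2 row.
- agent_id=2: no matching t2 row.
- 4 t2 row(s) had no t1 match → kept, t1 columns NULL.
Total: 0 matched + 4 padded = 4 rows.

4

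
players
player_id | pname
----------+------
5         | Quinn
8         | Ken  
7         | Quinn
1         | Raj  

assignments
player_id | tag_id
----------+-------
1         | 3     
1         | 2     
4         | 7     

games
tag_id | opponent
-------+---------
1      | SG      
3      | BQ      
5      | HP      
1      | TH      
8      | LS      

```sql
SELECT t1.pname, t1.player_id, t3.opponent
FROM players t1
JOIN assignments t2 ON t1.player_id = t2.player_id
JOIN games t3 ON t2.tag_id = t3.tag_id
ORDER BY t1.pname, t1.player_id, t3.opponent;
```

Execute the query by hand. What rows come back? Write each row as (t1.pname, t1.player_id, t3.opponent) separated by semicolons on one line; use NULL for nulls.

(Raj, 1, BQ)

Joins associate left-to-right: players INNER JOIN assignments on player_id gives 2 intermediate row(s).
Then INNER JOIN `games t3` on tag_id: keep only rows whose t2.tag_id appears in t3.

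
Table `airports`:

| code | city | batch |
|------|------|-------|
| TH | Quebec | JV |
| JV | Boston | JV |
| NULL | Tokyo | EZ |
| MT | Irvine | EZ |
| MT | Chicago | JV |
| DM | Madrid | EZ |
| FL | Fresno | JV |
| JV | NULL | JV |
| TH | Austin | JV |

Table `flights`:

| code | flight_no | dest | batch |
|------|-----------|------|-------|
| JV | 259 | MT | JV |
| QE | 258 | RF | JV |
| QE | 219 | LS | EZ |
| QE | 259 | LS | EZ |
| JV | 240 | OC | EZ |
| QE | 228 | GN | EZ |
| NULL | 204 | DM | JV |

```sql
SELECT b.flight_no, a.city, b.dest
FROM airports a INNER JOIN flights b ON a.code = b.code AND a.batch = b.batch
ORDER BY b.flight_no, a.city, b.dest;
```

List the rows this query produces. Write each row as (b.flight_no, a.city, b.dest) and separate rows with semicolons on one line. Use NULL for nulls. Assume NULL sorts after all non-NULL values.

INNER JOIN keeps only pairs where the ON condition holds.
Matching on a.code = b.code AND a.batch = b.batch. A NULL in a compared column never satisfies the condition.
- a[0] code=TH, batch=JV → no match; dropped.
- a[1] code=JV, batch=JV → 1 match(es) in b → 1 row(s).
- a[2] code=NULL, batch=EZ → no match; dropped.
- a[3] code=MT, batch=EZ → no match; dropped.
- a[4] code=MT, batch=JV → no match; dropped.
- a[5] code=DM, batch=EZ → no match; dropped.
- a[6] code=FL, batch=JV → no match; dropped.
- a[7] code=JV, batch=JV → 1 match(es) in b → 1 row(s).
- a[8] code=TH, batch=JV → no match; dropped.
After projecting and ordering:
b.flight_no | a.city | b.dest
259 | Boston | MT
259 | NULL | MT

(259, Boston, MT); (259, NULL, MT)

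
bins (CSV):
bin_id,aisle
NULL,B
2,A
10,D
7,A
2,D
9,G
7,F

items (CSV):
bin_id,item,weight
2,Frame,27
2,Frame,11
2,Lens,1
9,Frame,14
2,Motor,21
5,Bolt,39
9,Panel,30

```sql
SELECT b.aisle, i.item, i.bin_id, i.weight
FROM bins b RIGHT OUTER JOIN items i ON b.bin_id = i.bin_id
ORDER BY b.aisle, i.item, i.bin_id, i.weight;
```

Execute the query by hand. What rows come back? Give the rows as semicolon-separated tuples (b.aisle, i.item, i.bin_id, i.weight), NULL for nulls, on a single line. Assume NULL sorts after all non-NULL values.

(A, Frame, 2, 11); (A, Frame, 2, 27); (A, Lens, 2, 1); (A, Motor, 2, 21); (D, Frame, 2, 11); (D, Frame, 2, 27); (D, Lens, 2, 1); (D, Motor, 2, 21); (G, Frame, 9, 14); (G, Panel, 9, 30); (NULL, Bolt, 5, 39)

RIGHT JOIN keeps every row from `items`; unmatched rows get NULL for `bins`'s columns.
Matching on b.bin_id = i.bin_id. A NULL in a compared column never satisfies the condition.
- b (bin_id=NULL) has no partner in i.
- b (bin_id=2) pairs with 4 row(s) of i.
- b (bin_id=10) has no partner in i.
- b (bin_id=7) has no partner in i.
- b (bin_id=2) pairs with 4 row(s) of i.
- b (bin_id=9) pairs with 2 row(s) of i.
- b (bin_id=7) has no partner in i.
- plus 1 unmatched i row(s), each kept with NULL b columns.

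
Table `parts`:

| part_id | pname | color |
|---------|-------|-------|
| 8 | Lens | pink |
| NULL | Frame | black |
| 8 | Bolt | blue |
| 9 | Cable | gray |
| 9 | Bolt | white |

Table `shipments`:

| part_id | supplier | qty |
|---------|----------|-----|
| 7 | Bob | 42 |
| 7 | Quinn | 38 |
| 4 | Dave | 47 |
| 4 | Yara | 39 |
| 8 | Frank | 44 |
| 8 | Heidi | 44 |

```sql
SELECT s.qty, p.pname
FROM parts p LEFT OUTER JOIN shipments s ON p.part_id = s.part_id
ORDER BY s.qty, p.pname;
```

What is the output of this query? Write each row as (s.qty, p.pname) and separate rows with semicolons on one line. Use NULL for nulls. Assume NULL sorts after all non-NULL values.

(44, Bolt); (44, Bolt); (44, Lens); (44, Lens); (NULL, Bolt); (NULL, Cable); (NULL, Frame)

LEFT JOIN keeps every row from `parts`; unmatched rows get NULL for `shipments`'s columns.
Matching on p.part_id = s.part_id. A NULL in a compared column never satisfies the condition.
- p (part_id=8) pairs with 2 row(s) of s.
- p (part_id=NULL) has no partner → padded with NULL.
- p (part_id=8) pairs with 2 row(s) of s.
- p (part_id=9) has no partner → padded with NULL.
- p (part_id=9) has no partner → padded with NULL.
After projecting and ordering:
s.qty | p.pname
44 | Bolt
44 | Bolt
44 | Lens
44 | Lens
NULL | Bolt
NULL | Cable
NULL | Frame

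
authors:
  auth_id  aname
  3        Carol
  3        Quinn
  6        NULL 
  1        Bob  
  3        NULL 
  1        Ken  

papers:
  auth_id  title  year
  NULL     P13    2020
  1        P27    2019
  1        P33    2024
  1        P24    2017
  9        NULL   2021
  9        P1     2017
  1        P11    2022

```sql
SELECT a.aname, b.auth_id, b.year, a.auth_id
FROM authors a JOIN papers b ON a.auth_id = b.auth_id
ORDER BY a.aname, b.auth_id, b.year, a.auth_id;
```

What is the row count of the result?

INNER JOIN keeps only pairs where the ON condition holds.
Matching on a.auth_id = b.auth_id. A NULL in a compared column never satisfies the condition.
- a[0] auth_id=3 → no match; dropped.
- a[1] auth_id=3 → no match; dropped.
- a[2] auth_id=6 → no match; dropped.
- a[3] auth_id=1 → 4 match(es) in b → 4 row(s).
- a[4] auth_id=3 → no match; dropped.
- a[5] auth_id=1 → 4 match(es) in b → 4 row(s).
Total: 8 rows.

8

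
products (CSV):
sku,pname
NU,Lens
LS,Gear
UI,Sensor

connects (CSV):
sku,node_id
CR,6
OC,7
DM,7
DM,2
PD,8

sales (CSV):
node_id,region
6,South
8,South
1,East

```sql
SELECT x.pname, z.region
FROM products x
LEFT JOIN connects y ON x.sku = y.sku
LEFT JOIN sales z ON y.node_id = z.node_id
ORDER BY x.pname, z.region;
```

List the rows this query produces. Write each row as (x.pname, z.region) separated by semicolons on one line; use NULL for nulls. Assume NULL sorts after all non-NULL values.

Evaluate left to right. First `products x LEFT JOIN connects y` on sku: 3 row(s).
Then LEFT JOIN `sales z` on node_id: each of those 3 rows is kept; rows whose y.node_id has no match in z get NULL for z's columns.

(Gear, NULL); (Lens, NULL); (Sensor, NULL)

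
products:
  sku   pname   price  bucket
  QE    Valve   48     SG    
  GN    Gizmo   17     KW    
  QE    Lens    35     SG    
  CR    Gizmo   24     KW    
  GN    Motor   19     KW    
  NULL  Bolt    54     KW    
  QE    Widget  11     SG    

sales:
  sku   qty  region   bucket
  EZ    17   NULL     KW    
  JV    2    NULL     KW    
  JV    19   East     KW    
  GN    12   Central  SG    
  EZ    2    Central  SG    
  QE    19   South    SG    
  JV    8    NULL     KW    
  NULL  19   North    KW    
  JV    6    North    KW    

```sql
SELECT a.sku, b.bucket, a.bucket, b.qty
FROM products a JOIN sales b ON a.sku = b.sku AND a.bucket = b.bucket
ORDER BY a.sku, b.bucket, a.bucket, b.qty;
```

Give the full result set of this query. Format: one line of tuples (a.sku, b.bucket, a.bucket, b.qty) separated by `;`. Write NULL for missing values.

INNER JOIN keeps only pairs where the ON condition holds.
Matching on a.sku = b.sku AND a.bucket = b.bucket. A NULL in a compared column never satisfies the condition.
- a[0] sku=QE, bucket=SG → 1 match(es) in b → 1 row(s).
- a[1] sku=GN, bucket=KW → no match; dropped.
- a[2] sku=QE, bucket=SG → 1 match(es) in b → 1 row(s).
- a[3] sku=CR, bucket=KW → no match; dropped.
- a[4] sku=GN, bucket=KW → no match; dropped.
- a[5] sku=NULL, bucket=KW → no match; dropped.
- a[6] sku=QE, bucket=SG → 1 match(es) in b → 1 row(s).
After projecting and ordering:
a.sku | b.bucket | a.bucket | b.qty
QE | SG | SG | 19
QE | SG | SG | 19
QE | SG | SG | 19

(QE, SG, SG, 19); (QE, SG, SG, 19); (QE, SG, SG, 19)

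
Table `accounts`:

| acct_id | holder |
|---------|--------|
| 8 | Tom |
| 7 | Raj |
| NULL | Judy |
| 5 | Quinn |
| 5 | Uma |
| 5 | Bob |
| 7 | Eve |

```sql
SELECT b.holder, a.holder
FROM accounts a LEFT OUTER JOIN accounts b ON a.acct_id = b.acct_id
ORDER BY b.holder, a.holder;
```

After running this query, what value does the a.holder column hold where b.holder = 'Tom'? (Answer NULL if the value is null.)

Tom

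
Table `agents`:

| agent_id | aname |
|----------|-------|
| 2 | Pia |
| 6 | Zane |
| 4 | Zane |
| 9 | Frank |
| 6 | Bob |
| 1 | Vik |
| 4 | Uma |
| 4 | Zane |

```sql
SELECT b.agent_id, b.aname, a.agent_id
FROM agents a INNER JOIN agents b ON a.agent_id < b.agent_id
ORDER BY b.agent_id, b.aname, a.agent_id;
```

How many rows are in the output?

24

INNER JOIN keeps only pairs where the ON condition holds.
Matching on a.agent_id < b.agent_id.
- agent_id=2: 6 matching b row(s), so 6 row(s) emitted.
- agent_id=6: 1 matching b row(s), so 1 row(s) emitted.
- agent_id=4: 3 matching b row(s), so 3 row(s) emitted.
- agent_id=9: no matching b row, dropped.
- agent_id=6: 1 matching b row(s), so 1 row(s) emitted.
- agent_id=1: 7 matching b row(s), so 7 row(s) emitted.
- agent_id=4: 3 matching b row(s), so 3 row(s) emitted.
- agent_id=4: 3 matching b row(s), so 3 row(s) emitted.
Total: 24 rows.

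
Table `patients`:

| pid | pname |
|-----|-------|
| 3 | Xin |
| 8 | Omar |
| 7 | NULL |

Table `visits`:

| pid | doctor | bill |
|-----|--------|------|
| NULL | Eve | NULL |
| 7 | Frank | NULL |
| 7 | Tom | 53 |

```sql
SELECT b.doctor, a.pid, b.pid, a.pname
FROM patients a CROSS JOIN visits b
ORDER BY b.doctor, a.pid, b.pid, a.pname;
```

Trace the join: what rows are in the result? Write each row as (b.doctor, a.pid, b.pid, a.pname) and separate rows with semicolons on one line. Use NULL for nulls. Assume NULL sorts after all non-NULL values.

(Eve, 3, NULL, Xin); (Eve, 7, NULL, NULL); (Eve, 8, NULL, Omar); (Frank, 3, 7, Xin); (Frank, 7, 7, NULL); (Frank, 8, 7, Omar); (Tom, 3, 7, Xin); (Tom, 7, 7, NULL); (Tom, 8, 7, Omar)

CROSS JOIN pairs every row of `patients` with every row of `visits`: 3 × 3 = 9 rows.
After projecting and ordering:
b.doctor | a.pid | b.pid | a.pname
Eve | 3 | NULL | Xin
Eve | 7 | NULL | NULL
Eve | 8 | NULL | Omar
Frank | 3 | 7 | Xin
Frank | 7 | 7 | NULL
Frank | 8 | 7 | Omar
Tom | 3 | 7 | Xin
Tom | 7 | 7 | NULL
Tom | 8 | 7 | Omar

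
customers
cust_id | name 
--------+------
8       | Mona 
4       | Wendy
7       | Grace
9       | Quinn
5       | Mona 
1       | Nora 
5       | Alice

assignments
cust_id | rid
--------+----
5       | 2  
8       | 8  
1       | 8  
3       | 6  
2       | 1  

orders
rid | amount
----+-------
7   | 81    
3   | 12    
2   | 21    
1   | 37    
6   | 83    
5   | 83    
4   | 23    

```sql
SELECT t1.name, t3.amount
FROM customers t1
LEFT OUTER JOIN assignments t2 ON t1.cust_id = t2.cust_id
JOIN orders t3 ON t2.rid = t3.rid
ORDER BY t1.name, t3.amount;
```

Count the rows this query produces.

2

Step 1 — t1 LEFT JOIN t2 on cust_id → 7 row(s).
Then INNER JOIN `orders t3` on rid: keep only rows whose t2.rid appears in t3.
Result: 2 row(s).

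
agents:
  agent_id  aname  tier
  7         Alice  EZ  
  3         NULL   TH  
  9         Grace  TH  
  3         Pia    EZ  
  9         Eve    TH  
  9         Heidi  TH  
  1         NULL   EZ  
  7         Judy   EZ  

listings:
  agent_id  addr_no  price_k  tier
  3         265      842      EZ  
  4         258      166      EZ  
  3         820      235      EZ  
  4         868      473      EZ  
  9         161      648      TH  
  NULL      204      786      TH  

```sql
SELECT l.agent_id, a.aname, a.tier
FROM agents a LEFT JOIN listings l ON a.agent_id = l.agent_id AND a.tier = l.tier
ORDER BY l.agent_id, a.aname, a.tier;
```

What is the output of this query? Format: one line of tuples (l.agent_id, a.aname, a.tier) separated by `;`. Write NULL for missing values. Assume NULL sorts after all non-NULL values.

(3, Pia, EZ); (3, Pia, EZ); (9, Eve, TH); (9, Grace, TH); (9, Heidi, TH); (NULL, Alice, EZ); (NULL, Judy, EZ); (NULL, NULL, EZ); (NULL, NULL, TH)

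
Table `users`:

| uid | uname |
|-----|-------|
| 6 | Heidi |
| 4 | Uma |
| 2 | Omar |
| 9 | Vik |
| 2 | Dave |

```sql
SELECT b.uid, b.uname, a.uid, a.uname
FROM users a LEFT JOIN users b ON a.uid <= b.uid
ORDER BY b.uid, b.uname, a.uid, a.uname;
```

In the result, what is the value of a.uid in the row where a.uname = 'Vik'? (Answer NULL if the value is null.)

9

LEFT JOIN keeps every row from `users a`; unmatched rows get NULL for `users b`'s columns.
Matching on a.uid <= b.uid.
- a[0] uid=6 → 2 match(es) in b → 2 row(s).
- a[1] uid=4 → 3 match(es) in b → 3 row(s).
- a[2] uid=2 → 5 match(es) in b → 5 row(s).
- a[3] uid=9 → 1 match(es) in b → 1 row(s).
- a[4] uid=2 → 5 match(es) in b → 5 row(s).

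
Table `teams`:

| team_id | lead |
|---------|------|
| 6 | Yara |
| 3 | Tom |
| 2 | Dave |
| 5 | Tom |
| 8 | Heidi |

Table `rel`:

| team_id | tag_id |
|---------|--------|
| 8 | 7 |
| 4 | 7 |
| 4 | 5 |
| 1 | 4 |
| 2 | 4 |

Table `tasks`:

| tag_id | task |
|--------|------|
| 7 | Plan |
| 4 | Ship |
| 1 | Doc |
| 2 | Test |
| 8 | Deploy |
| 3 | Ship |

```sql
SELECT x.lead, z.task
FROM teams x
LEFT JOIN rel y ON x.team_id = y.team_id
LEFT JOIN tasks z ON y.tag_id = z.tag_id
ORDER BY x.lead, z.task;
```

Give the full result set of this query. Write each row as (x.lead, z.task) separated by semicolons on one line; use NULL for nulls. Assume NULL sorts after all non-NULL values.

(Dave, Ship); (Heidi, Plan); (Tom, NULL); (Tom, NULL); (Yara, NULL)

Evaluate left to right. First `teams x LEFT JOIN rel y` on team_id: 5 row(s).
Then LEFT JOIN `tasks z` on tag_id: each of those 5 rows is kept; rows whose y.tag_id has no match in z get NULL for z's columns.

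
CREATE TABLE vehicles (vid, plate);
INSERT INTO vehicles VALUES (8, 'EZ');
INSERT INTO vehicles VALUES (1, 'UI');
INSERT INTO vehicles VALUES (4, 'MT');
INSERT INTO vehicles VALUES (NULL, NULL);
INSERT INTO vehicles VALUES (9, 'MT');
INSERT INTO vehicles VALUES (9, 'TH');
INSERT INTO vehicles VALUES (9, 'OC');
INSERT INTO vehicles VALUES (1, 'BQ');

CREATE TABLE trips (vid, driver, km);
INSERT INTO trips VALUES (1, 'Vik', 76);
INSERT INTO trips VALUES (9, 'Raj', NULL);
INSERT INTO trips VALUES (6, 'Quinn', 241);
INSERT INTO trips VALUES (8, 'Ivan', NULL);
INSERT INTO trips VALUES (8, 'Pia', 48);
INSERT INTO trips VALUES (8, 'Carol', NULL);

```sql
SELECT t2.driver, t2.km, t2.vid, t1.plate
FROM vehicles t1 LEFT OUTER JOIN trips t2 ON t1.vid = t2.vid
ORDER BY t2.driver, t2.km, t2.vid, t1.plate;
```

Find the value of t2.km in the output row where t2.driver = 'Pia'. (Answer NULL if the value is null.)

48

LEFT JOIN keeps every row from `vehicles`; unmatched rows get NULL for `trips`'s columns.
Matching on t1.vid = t2.vid. A NULL in a compared column never satisfies the condition.
- t1[0] vid=8 → 3 match(es) in t2 → 3 row(s).
- t1[1] vid=1 → 1 match(es) in t2 → 1 row(s).
- t1[2] vid=4 → no match; kept with NULLs on the t2 side.
- t1[3] vid=NULL → no match; kept with NULLs on the t2 side.
- t1[4] vid=9 → 1 match(es) in t2 → 1 row(s).
- t1[5] vid=9 → 1 match(es) in t2 → 1 row(s).
- t1[6] vid=9 → 1 match(es) in t2 → 1 row(s).
- t1[7] vid=1 → 1 match(es) in t2 → 1 row(s).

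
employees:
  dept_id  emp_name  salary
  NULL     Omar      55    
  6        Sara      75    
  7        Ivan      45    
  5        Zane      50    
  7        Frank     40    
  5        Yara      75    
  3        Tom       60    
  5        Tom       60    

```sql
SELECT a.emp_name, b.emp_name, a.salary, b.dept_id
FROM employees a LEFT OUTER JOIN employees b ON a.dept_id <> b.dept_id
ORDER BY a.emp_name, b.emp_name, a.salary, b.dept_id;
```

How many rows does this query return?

LEFT JOIN keeps every row from `employees a`; unmatched rows get NULL for `employees b`'s columns.
Matching on a.dept_id <> b.dept_id. A NULL in a compared column never satisfies the condition.
Matched pairs: 34; unmatched a rows kept: 1.
Total: 34 matched + 1 padded = 35 rows.

35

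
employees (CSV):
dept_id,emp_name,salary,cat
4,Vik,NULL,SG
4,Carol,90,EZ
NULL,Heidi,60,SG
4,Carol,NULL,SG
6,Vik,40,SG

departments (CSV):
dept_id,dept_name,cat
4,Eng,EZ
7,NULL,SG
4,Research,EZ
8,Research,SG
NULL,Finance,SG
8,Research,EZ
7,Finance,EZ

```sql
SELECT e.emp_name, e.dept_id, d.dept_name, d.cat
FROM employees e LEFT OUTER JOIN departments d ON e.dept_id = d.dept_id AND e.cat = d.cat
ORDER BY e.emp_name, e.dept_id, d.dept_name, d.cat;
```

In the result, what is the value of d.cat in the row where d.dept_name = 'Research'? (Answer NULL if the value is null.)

LEFT JOIN keeps every row from `employees`; unmatched rows get NULL for `departments`'s columns.
Matching on e.dept_id = d.dept_id AND e.cat = d.cat. A NULL in a compared column never satisfies the condition.
- e (dept_id=4, cat=SG) has no partner → padded with NULL.
- e (dept_id=4, cat=EZ) pairs with 2 row(s) of d.
- e (dept_id=NULL, cat=SG) has no partner → padded with NULL.
- e (dept_id=4, cat=SG) has no partner → padded with NULL.
- e (dept_id=6, cat=SG) has no partner → padded with NULL.

EZ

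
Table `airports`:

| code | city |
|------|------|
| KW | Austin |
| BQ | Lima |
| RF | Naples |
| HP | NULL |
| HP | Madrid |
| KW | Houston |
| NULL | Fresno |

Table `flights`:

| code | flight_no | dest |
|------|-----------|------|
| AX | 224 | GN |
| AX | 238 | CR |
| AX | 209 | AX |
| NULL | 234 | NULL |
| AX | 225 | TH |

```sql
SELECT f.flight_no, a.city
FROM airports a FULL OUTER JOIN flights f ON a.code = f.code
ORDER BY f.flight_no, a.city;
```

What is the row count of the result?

FULL OUTER JOIN keeps every row from both sides; unmatched rows get NULL for the other side's columns.
Matching on a.code = f.code. A NULL in a compared column never satisfies the condition.
- code=KW: no f row matches, row kept with f columns NULL.
- code=BQ: no f row matches, row kept with f columns NULL.
- code=RF: no f row matches, row kept with f columns NULL.
- code=HP: no f row matches, row kept with f columns NULL.
- code=HP: no f row matches, row kept with f columns NULL.
- code=KW: no f row matches, row kept with f columns NULL.
- code=NULL: no f row matches, row kept with f columns NULL.
- 5 row(s) from f found no a partner → padded with NULL.
Total: 0 matched + 12 padded = 12 rows.

12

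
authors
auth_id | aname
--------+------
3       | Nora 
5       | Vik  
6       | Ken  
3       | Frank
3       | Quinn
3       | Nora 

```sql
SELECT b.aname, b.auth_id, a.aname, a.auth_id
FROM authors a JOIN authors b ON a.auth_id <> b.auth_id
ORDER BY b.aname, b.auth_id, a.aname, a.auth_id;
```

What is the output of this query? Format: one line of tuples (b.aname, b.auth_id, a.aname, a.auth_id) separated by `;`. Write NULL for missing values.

INNER JOIN keeps only pairs where the ON condition holds.
Matching on a.auth_id <> b.auth_id.
Matched pairs: 18.

(Frank, 3, Ken, 6); (Frank, 3, Vik, 5); (Ken, 6, Frank, 3); (Ken, 6, Nora, 3); (Ken, 6, Nora, 3); (Ken, 6, Quinn, 3); (Ken, 6, Vik, 5); (Nora, 3, Ken, 6); (Nora, 3, Ken, 6); (Nora, 3, Vik, 5); (Nora, 3, Vik, 5); (Quinn, 3, Ken, 6); (Quinn, 3, Vik, 5); (Vik, 5, Frank, 3); (Vik, 5, Ken, 6); (Vik, 5, Nora, 3); (Vik, 5, Nora, 3); (Vik, 5, Quinn, 3)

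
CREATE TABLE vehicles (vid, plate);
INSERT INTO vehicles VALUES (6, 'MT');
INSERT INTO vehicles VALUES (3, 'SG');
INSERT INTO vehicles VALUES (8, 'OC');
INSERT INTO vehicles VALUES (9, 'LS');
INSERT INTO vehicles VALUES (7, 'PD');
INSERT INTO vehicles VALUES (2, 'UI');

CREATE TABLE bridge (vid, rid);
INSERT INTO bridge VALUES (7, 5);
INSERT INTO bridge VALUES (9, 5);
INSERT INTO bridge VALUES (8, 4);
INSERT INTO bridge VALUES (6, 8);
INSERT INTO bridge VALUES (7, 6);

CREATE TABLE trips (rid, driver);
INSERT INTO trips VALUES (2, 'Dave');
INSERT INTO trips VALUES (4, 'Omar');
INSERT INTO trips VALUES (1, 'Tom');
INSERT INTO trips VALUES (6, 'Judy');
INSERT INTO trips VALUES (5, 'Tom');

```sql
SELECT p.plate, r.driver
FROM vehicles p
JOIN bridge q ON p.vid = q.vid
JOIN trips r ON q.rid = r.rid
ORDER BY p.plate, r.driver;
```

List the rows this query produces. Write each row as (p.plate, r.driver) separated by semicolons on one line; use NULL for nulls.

(LS, Tom); (OC, Omar); (PD, Judy); (PD, Tom)

Step 1 — p INNER JOIN q on vid → 5 row(s).
Then INNER JOIN `trips r` on rid: keep only rows whose q.rid appears in r.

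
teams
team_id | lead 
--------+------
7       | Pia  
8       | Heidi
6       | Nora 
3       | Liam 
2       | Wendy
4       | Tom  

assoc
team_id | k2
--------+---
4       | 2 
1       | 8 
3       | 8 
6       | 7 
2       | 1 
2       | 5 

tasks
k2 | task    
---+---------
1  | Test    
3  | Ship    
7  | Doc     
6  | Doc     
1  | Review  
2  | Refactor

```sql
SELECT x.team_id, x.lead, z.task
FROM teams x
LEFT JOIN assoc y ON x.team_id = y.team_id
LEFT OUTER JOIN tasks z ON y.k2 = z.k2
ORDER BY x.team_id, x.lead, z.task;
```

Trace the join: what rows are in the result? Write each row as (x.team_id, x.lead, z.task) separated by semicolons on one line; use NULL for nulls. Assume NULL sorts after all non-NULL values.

Step 1 — x LEFT JOIN y on team_id → 7 row(s).
Then LEFT JOIN `tasks z` on k2: each of those 7 rows is kept; rows whose y.k2 has no match in z get NULL for z's columns.

(2, Wendy, Review); (2, Wendy, Test); (2, Wendy, NULL); (3, Liam, NULL); (4, Tom, Refactor); (6, Nora, Doc); (7, Pia, NULL); (8, Heidi, NULL)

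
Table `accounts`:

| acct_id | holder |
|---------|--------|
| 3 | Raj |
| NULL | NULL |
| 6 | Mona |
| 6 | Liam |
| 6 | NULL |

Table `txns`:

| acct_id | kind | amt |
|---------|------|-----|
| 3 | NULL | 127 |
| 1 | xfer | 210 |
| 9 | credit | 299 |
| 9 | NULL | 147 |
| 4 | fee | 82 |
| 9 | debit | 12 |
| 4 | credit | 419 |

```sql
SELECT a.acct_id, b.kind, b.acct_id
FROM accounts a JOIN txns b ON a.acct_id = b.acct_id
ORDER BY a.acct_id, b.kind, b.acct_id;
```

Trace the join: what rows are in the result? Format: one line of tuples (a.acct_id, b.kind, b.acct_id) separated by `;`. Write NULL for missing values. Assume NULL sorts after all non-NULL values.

(3, NULL, 3)

INNER JOIN keeps only pairs where the ON condition holds.
Matching on a.acct_id = b.acct_id. A NULL in a compared column never satisfies the condition.
- a row (acct_id=3): matches 1 b row(s) → 1 output row(s).
- a row (acct_id=NULL): no match → dropped.
- a row (acct_id=6): no match → dropped.
- a row (acct_id=6): no match → dropped.
- a row (acct_id=6): no match → dropped.
After projecting and ordering:
a.acct_id | b.kind | b.acct_id
3 | NULL | 3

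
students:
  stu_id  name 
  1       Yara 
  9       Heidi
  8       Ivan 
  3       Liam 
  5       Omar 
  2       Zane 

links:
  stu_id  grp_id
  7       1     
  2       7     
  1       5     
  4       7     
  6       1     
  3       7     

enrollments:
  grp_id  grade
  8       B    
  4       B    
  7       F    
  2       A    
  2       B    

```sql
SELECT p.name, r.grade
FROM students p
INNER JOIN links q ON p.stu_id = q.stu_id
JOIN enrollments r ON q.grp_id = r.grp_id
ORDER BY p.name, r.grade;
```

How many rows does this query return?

Evaluate left to right. First `students p INNER JOIN links q` on stu_id: 3 row(s).
Then INNER JOIN `enrollments r` on grp_id: keep only rows whose q.grp_id appears in r.
Result: 2 row(s).

2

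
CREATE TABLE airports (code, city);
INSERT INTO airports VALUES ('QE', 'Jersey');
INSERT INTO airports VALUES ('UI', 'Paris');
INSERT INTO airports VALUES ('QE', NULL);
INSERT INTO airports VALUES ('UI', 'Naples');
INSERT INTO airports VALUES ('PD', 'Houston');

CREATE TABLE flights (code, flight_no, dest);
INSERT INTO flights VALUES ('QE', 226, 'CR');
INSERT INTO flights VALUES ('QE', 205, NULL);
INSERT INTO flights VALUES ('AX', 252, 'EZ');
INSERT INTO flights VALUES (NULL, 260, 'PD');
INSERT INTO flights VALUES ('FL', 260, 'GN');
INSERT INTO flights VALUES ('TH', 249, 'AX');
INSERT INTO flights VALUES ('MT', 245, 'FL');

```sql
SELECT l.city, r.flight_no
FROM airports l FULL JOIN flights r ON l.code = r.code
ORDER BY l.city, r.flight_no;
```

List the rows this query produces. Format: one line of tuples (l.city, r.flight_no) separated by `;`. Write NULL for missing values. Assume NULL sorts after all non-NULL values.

FULL OUTER JOIN keeps every row from both sides; unmatched rows get NULL for the other side's columns.
Matching on l.code = r.code. A NULL in a compared column never satisfies the condition.
Matched pairs: 4; unmatched l rows kept: 3; unmatched r rows kept: 5.

(Houston, NULL); (Jersey, 205); (Jersey, 226); (Naples, NULL); (Paris, NULL); (NULL, 205); (NULL, 226); (NULL, 245); (NULL, 249); (NULL, 252); (NULL, 260); (NULL, 260)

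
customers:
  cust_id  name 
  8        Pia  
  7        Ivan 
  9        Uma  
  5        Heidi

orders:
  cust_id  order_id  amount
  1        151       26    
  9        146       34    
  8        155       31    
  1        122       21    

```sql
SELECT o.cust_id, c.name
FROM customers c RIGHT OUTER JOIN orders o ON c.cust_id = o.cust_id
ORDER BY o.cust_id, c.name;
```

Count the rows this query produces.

4

RIGHT JOIN keeps every row from `orders`; unmatched rows get NULL for `customers`'s columns.
Matching on c.cust_id = o.cust_id.
Matched pairs: 2; unmatched o rows kept: 2.
Total: 2 matched + 2 padded = 4 rows.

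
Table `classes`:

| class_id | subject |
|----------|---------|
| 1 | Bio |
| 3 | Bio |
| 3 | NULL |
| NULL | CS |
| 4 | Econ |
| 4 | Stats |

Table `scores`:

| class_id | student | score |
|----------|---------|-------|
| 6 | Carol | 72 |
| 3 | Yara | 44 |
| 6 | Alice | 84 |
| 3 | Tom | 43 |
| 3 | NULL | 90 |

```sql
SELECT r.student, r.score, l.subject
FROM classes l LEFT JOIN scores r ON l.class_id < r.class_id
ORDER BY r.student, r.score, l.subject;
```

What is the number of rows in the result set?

14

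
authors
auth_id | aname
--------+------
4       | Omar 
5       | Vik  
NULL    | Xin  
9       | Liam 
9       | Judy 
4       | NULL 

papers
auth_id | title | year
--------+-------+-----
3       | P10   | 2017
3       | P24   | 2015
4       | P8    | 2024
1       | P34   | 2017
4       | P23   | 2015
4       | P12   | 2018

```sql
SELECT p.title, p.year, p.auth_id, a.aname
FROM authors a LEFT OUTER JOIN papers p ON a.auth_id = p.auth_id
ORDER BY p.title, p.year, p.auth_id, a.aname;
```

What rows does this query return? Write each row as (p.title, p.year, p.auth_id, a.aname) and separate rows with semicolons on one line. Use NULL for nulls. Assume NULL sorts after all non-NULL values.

(P12, 2018, 4, Omar); (P12, 2018, 4, NULL); (P23, 2015, 4, Omar); (P23, 2015, 4, NULL); (P8, 2024, 4, Omar); (P8, 2024, 4, NULL); (NULL, NULL, NULL, Judy); (NULL, NULL, NULL, Liam); (NULL, NULL, NULL, Vik); (NULL, NULL, NULL, Xin)

LEFT JOIN keeps every row from `authors`; unmatched rows get NULL for `papers`'s columns.
Matching on a.auth_id = p.auth_id. A NULL in a compared column never satisfies the condition.
- a[0] auth_id=4 → 3 match(es) in p → 3 row(s).
- a[1] auth_id=5 → no match; kept with NULLs on the p side.
- a[2] auth_id=NULL → no match; kept with NULLs on the p side.
- a[3] auth_id=9 → no match; kept with NULLs on the p side.
- a[4] auth_id=9 → no match; kept with NULLs on the p side.
- a[5] auth_id=4 → 3 match(es) in p → 3 row(s).
After projecting and ordering:
p.title | p.year | p.auth_id | a.aname
P12 | 2018 | 4 | Omar
P12 | 2018 | 4 | NULL
P23 | 2015 | 4 | Omar
P23 | 2015 | 4 | NULL
P8 | 2024 | 4 | Omar
P8 | 2024 | 4 | NULL
NULL | NULL | NULL | Judy
NULL | NULL | NULL | Liam
NULL | NULL | NULL | Vik
NULL | NULL | NULL | Xin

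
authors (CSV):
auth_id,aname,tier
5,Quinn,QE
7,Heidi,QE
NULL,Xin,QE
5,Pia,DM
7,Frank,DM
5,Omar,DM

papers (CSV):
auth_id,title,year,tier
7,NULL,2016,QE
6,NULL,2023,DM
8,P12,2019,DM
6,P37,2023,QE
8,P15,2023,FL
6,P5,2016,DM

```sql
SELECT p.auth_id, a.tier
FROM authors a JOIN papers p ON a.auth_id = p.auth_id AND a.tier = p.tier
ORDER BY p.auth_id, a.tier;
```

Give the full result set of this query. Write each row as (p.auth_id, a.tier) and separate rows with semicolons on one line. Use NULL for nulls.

(7, QE)

INNER JOIN keeps only pairs where the ON condition holds.
Matching on a.auth_id = p.auth_id AND a.tier = p.tier. A NULL in a compared column never satisfies the condition.
Matched pairs: 1.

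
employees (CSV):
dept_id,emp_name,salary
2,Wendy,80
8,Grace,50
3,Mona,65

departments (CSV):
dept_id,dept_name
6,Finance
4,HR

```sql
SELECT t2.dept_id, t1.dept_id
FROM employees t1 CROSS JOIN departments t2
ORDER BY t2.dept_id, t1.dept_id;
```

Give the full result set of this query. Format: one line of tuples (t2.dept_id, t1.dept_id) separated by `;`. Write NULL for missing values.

CROSS JOIN pairs every row of `employees` with every row of `departments`: 3 × 2 = 6 rows.
After projecting and ordering:
t2.dept_id | t1.dept_id
4 | 2
4 | 3
4 | 8
6 | 2
6 | 3
6 | 8

(4, 2); (4, 3); (4, 8); (6, 2); (6, 3); (6, 8)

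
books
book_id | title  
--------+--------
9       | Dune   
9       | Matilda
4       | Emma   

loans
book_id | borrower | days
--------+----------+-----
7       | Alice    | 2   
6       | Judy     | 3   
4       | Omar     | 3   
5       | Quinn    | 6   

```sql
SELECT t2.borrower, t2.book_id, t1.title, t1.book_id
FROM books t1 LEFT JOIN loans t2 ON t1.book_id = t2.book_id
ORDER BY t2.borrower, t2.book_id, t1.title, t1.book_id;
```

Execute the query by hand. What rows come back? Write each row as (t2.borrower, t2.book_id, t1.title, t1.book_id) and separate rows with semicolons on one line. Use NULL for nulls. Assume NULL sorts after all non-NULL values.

LEFT JOIN keeps every row from `books`; unmatched rows get NULL for `loans`'s columns.
Matching on t1.book_id = t2.book_id.
- book_id=9: no t2 row matches, row kept with t2 columns NULL.
- book_id=9: no t2 row matches, row kept with t2 columns NULL.
- book_id=4: 1 matching t2 row(s), so 1 row(s) emitted.
After projecting and ordering:
t2.borrower | t2.book_id | t1.title | t1.book_id
Omar | 4 | Emma | 4
NULL | NULL | Dune | 9
NULL | NULL | Matilda | 9

(Omar, 4, Emma, 4); (NULL, NULL, Dune, 9); (NULL, NULL, Matilda, 9)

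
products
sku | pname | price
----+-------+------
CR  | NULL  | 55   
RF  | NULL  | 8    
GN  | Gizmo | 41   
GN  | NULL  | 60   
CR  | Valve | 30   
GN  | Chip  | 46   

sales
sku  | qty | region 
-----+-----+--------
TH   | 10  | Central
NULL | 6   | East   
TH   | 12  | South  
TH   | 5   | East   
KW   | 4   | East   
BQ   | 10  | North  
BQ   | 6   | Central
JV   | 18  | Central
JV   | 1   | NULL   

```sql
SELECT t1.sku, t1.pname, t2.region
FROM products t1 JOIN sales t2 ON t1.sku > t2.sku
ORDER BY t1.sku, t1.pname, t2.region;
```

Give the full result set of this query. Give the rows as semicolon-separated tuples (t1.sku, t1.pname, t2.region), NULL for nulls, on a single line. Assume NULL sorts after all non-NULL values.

(CR, Valve, Central); (CR, Valve, North); (CR, NULL, Central); (CR, NULL, North); (GN, Chip, Central); (GN, Chip, North); (GN, Gizmo, Central); (GN, Gizmo, North); (GN, NULL, Central); (GN, NULL, North); (RF, NULL, Central); (RF, NULL, Central); (RF, NULL, East); (RF, NULL, North); (RF, NULL, NULL)

INNER JOIN keeps only pairs where the ON condition holds.
Matching on t1.sku > t2.sku. A NULL in a compared column never satisfies the condition.
Matched pairs: 15.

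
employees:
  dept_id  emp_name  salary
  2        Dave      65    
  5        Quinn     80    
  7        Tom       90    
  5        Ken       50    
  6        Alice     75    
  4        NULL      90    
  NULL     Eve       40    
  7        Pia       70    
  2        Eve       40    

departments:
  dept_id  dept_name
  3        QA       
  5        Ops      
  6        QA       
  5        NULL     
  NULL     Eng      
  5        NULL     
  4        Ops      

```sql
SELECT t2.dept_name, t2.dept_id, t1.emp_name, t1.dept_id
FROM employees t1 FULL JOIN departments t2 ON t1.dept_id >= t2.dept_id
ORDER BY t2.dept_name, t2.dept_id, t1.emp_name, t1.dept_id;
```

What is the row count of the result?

FULL OUTER JOIN keeps every row from both sides; unmatched rows get NULL for the other side's columns.
Matching on t1.dept_id >= t2.dept_id. A NULL in a compared column never satisfies the condition.
Matched pairs: 30; unmatched t1 rows kept: 3; unmatched t2 rows kept: 1.
Total: 30 matched + 4 padded = 34 rows.

34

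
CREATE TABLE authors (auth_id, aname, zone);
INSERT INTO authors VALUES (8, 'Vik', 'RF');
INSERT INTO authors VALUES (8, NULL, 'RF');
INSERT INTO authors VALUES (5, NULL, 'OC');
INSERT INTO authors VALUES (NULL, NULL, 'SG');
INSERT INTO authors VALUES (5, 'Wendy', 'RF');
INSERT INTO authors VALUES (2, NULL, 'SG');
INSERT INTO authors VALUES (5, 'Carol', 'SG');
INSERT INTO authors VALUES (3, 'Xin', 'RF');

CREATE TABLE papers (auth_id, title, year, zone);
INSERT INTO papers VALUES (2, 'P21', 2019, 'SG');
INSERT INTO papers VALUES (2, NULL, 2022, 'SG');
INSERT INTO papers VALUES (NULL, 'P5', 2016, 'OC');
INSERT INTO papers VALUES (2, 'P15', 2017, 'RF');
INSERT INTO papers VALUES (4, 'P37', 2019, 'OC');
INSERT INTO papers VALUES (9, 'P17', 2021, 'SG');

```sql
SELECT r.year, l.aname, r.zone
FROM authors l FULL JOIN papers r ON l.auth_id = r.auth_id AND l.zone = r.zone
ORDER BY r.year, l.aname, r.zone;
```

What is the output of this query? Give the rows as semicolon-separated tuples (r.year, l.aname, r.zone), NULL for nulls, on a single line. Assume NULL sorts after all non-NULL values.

FULL OUTER JOIN keeps every row from both sides; unmatched rows get NULL for the other side's columns.
Matching on l.auth_id = r.auth_id AND l.zone = r.zone. A NULL in a compared column never satisfies the condition.
Matched pairs: 2; unmatched l rows kept: 7; unmatched r rows kept: 4.

(2016, NULL, OC); (2017, NULL, RF); (2019, NULL, OC); (2019, NULL, SG); (2021, NULL, SG); (2022, NULL, SG); (NULL, Carol, NULL); (NULL, Vik, NULL); (NULL, Wendy, NULL); (NULL, Xin, NULL); (NULL, NULL, NULL); (NULL, NULL, NULL); (NULL, NULL, NULL)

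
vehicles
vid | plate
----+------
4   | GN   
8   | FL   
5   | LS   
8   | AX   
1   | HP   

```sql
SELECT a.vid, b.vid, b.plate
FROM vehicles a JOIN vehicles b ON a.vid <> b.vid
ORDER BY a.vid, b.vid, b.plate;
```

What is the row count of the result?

18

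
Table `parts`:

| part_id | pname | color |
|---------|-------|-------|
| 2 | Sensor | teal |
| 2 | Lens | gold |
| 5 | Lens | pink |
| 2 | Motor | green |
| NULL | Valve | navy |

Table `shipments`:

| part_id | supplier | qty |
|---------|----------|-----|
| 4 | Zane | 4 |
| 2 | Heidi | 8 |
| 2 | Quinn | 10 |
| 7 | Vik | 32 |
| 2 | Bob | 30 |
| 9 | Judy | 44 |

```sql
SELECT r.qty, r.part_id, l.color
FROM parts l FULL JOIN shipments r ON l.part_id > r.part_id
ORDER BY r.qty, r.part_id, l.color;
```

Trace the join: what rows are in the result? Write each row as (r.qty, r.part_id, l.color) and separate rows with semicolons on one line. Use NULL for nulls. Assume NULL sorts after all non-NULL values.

(4, 4, pink); (8, 2, pink); (10, 2, pink); (30, 2, pink); (32, 7, NULL); (44, 9, NULL); (NULL, NULL, gold); (NULL, NULL, green); (NULL, NULL, navy); (NULL, NULL, teal)

FULL OUTER JOIN keeps every row from both sides; unmatched rows get NULL for the other side's columns.
Matching on l.part_id > r.part_id. A NULL in a compared column never satisfies the condition.
Matched pairs: 4; unmatched l rows kept: 4; unmatched r rows kept: 2.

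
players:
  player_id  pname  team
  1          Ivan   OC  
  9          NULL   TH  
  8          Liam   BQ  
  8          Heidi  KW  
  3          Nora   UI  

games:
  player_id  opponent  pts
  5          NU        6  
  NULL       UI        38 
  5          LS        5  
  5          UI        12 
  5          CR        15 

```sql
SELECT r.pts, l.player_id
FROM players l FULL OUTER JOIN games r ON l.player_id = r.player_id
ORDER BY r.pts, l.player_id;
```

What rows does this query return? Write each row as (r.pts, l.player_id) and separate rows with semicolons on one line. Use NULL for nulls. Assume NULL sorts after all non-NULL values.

(5, NULL); (6, NULL); (12, NULL); (15, NULL); (38, NULL); (NULL, 1); (NULL, 3); (NULL, 8); (NULL, 8); (NULL, 9)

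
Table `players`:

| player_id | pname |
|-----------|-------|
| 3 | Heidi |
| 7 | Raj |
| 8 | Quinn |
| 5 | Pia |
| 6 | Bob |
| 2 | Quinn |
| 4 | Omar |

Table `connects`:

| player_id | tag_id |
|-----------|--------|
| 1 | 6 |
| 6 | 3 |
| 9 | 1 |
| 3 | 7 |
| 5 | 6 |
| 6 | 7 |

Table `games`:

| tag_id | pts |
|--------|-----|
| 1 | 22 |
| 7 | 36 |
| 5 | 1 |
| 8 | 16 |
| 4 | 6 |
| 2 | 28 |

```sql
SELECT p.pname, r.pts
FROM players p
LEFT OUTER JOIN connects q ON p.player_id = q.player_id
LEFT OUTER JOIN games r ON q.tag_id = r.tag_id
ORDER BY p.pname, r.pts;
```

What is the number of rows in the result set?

8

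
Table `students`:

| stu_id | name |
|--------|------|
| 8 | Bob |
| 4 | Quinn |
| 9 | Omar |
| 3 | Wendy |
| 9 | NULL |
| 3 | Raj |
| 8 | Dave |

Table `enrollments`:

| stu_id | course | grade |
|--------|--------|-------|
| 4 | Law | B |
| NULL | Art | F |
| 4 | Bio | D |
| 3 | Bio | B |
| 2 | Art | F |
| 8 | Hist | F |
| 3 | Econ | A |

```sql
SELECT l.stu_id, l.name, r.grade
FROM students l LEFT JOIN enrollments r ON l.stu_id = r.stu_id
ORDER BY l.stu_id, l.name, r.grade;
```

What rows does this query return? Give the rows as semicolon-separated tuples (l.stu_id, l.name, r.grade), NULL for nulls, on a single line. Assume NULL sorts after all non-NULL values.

LEFT JOIN keeps every row from `students`; unmatched rows get NULL for `enrollments`'s columns.
Matching on l.stu_id = r.stu_id. A NULL in a compared column never satisfies the condition.
- stu_id=8: 1 matching r row(s), so 1 row(s) emitted.
- stu_id=4: 2 matching r row(s), so 2 row(s) emitted.
- stu_id=9: no r row matches, row kept with r columns NULL.
- stu_id=3: 2 matching r row(s), so 2 row(s) emitted.
- stu_id=9: no r row matches, row kept with r columns NULL.
- stu_id=3: 2 matching r row(s), so 2 row(s) emitted.
- stu_id=8: 1 matching r row(s), so 1 row(s) emitted.
After projecting and ordering:
l.stu_id | l.name | r.grade
3 | Raj | A
3 | Raj | B
3 | Wendy | A
3 | Wendy | B
4 | Quinn | B
4 | Quinn | D
8 | Bob | F
8 | Dave | F
9 | Omar | NULL
9 | NULL | NULL

(3, Raj, A); (3, Raj, B); (3, Wendy, A); (3, Wendy, B); (4, Quinn, B); (4, Quinn, D); (8, Bob, F); (8, Dave, F); (9, Omar, NULL); (9, NULL, NULL)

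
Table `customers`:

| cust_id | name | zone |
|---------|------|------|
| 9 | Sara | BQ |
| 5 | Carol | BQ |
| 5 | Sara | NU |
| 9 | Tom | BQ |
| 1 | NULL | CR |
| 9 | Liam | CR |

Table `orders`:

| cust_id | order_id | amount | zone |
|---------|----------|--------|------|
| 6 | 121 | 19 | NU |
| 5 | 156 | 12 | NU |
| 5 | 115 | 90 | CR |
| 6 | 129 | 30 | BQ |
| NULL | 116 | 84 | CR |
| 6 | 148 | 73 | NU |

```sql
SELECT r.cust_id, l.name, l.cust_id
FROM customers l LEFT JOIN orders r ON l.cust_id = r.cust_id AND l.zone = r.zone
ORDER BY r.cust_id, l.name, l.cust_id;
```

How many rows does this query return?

6

LEFT JOIN keeps every row from `customers`; unmatched rows get NULL for `orders`'s columns.
Matching on l.cust_id = r.cust_id AND l.zone = r.zone. A NULL in a compared column never satisfies the condition.
Matched pairs: 1; unmatched l rows kept: 5.
Total: 1 matched + 5 padded = 6 rows.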